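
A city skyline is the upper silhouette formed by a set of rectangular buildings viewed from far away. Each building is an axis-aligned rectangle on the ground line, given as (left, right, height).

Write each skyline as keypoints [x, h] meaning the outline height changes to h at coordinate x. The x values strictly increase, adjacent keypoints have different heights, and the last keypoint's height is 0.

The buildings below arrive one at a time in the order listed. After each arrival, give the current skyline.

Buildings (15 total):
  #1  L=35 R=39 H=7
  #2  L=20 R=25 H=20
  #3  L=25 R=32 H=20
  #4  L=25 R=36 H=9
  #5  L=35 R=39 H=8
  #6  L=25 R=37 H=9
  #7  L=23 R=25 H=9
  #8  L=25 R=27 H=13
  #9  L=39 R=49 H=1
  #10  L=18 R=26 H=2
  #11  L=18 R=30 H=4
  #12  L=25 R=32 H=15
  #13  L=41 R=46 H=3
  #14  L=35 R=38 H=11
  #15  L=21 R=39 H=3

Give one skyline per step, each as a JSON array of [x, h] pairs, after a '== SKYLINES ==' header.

== SKYLINES ==
[[35,7],[39,0]]
[[20,20],[25,0],[35,7],[39,0]]
[[20,20],[32,0],[35,7],[39,0]]
[[20,20],[32,9],[36,7],[39,0]]
[[20,20],[32,9],[36,8],[39,0]]
[[20,20],[32,9],[37,8],[39,0]]
[[20,20],[32,9],[37,8],[39,0]]
[[20,20],[32,9],[37,8],[39,0]]
[[20,20],[32,9],[37,8],[39,1],[49,0]]
[[18,2],[20,20],[32,9],[37,8],[39,1],[49,0]]
[[18,4],[20,20],[32,9],[37,8],[39,1],[49,0]]
[[18,4],[20,20],[32,9],[37,8],[39,1],[49,0]]
[[18,4],[20,20],[32,9],[37,8],[39,1],[41,3],[46,1],[49,0]]
[[18,4],[20,20],[32,9],[35,11],[38,8],[39,1],[41,3],[46,1],[49,0]]
[[18,4],[20,20],[32,9],[35,11],[38,8],[39,1],[41,3],[46,1],[49,0]]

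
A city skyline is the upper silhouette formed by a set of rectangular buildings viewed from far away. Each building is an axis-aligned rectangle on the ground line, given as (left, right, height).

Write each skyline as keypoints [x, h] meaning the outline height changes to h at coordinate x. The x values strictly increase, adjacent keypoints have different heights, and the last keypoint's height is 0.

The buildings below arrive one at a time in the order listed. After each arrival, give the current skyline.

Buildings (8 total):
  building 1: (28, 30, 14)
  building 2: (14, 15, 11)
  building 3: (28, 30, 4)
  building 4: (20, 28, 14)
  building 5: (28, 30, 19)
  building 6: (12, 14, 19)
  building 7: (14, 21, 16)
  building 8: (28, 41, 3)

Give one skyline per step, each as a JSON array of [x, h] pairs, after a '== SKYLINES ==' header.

== SKYLINES ==
[[28,14],[30,0]]
[[14,11],[15,0],[28,14],[30,0]]
[[14,11],[15,0],[28,14],[30,0]]
[[14,11],[15,0],[20,14],[30,0]]
[[14,11],[15,0],[20,14],[28,19],[30,0]]
[[12,19],[14,11],[15,0],[20,14],[28,19],[30,0]]
[[12,19],[14,16],[21,14],[28,19],[30,0]]
[[12,19],[14,16],[21,14],[28,19],[30,3],[41,0]]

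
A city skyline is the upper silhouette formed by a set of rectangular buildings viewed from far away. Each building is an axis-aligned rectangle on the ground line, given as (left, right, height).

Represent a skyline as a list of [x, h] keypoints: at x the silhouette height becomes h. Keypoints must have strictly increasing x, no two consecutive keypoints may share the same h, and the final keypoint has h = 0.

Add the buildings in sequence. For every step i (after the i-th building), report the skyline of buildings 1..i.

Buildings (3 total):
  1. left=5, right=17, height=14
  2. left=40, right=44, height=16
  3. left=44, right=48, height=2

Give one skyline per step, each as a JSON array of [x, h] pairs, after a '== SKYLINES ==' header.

== SKYLINES ==
[[5,14],[17,0]]
[[5,14],[17,0],[40,16],[44,0]]
[[5,14],[17,0],[40,16],[44,2],[48,0]]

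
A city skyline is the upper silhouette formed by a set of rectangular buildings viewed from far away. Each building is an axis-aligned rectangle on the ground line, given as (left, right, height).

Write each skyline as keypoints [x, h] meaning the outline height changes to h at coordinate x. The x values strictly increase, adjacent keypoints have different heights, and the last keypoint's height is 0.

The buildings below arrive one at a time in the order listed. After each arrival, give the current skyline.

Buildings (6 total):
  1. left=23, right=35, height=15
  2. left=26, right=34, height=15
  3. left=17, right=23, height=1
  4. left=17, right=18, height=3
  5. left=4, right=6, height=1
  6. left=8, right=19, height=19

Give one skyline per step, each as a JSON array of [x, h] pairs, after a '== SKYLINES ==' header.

== SKYLINES ==
[[23,15],[35,0]]
[[23,15],[35,0]]
[[17,1],[23,15],[35,0]]
[[17,3],[18,1],[23,15],[35,0]]
[[4,1],[6,0],[17,3],[18,1],[23,15],[35,0]]
[[4,1],[6,0],[8,19],[19,1],[23,15],[35,0]]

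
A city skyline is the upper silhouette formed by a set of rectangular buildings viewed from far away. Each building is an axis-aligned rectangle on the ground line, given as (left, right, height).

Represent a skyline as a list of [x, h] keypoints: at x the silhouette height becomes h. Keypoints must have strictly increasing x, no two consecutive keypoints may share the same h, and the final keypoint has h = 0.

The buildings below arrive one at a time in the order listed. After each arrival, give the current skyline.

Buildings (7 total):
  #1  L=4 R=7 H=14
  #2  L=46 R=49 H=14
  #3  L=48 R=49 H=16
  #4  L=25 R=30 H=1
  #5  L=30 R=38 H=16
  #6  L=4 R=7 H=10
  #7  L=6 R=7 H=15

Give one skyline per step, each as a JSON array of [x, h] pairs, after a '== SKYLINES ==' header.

== SKYLINES ==
[[4,14],[7,0]]
[[4,14],[7,0],[46,14],[49,0]]
[[4,14],[7,0],[46,14],[48,16],[49,0]]
[[4,14],[7,0],[25,1],[30,0],[46,14],[48,16],[49,0]]
[[4,14],[7,0],[25,1],[30,16],[38,0],[46,14],[48,16],[49,0]]
[[4,14],[7,0],[25,1],[30,16],[38,0],[46,14],[48,16],[49,0]]
[[4,14],[6,15],[7,0],[25,1],[30,16],[38,0],[46,14],[48,16],[49,0]]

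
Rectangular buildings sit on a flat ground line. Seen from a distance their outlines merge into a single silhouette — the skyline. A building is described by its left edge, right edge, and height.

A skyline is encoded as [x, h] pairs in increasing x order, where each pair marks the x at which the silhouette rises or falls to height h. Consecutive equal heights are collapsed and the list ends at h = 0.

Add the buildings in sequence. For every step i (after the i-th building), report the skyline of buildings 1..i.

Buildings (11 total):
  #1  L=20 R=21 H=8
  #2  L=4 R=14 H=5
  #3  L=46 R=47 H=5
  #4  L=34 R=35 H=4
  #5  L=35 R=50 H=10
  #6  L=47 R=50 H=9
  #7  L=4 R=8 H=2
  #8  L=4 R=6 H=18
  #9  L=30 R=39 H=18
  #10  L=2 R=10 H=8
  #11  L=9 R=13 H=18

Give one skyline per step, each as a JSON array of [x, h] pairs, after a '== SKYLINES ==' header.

== SKYLINES ==
[[20,8],[21,0]]
[[4,5],[14,0],[20,8],[21,0]]
[[4,5],[14,0],[20,8],[21,0],[46,5],[47,0]]
[[4,5],[14,0],[20,8],[21,0],[34,4],[35,0],[46,5],[47,0]]
[[4,5],[14,0],[20,8],[21,0],[34,4],[35,10],[50,0]]
[[4,5],[14,0],[20,8],[21,0],[34,4],[35,10],[50,0]]
[[4,5],[14,0],[20,8],[21,0],[34,4],[35,10],[50,0]]
[[4,18],[6,5],[14,0],[20,8],[21,0],[34,4],[35,10],[50,0]]
[[4,18],[6,5],[14,0],[20,8],[21,0],[30,18],[39,10],[50,0]]
[[2,8],[4,18],[6,8],[10,5],[14,0],[20,8],[21,0],[30,18],[39,10],[50,0]]
[[2,8],[4,18],[6,8],[9,18],[13,5],[14,0],[20,8],[21,0],[30,18],[39,10],[50,0]]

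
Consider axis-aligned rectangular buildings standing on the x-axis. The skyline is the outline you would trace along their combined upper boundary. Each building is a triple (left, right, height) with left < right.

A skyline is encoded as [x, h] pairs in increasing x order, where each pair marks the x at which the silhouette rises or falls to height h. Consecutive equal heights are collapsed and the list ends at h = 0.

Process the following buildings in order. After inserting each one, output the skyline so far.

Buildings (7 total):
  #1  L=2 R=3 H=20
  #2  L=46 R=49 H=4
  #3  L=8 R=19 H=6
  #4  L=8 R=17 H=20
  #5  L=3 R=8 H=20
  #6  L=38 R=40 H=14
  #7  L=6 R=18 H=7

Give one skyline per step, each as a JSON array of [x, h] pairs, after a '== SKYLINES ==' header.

== SKYLINES ==
[[2,20],[3,0]]
[[2,20],[3,0],[46,4],[49,0]]
[[2,20],[3,0],[8,6],[19,0],[46,4],[49,0]]
[[2,20],[3,0],[8,20],[17,6],[19,0],[46,4],[49,0]]
[[2,20],[17,6],[19,0],[46,4],[49,0]]
[[2,20],[17,6],[19,0],[38,14],[40,0],[46,4],[49,0]]
[[2,20],[17,7],[18,6],[19,0],[38,14],[40,0],[46,4],[49,0]]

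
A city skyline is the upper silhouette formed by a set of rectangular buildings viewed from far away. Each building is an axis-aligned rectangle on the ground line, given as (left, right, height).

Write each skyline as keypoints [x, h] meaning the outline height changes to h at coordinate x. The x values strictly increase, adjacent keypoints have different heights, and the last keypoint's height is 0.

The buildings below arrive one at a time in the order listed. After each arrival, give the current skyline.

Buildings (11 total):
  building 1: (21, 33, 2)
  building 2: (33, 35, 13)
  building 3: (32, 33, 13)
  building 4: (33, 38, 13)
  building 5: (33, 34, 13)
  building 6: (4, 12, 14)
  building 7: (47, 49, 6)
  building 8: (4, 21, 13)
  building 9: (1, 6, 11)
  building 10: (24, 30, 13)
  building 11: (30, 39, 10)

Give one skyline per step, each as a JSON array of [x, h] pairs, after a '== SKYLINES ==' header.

== SKYLINES ==
[[21,2],[33,0]]
[[21,2],[33,13],[35,0]]
[[21,2],[32,13],[35,0]]
[[21,2],[32,13],[38,0]]
[[21,2],[32,13],[38,0]]
[[4,14],[12,0],[21,2],[32,13],[38,0]]
[[4,14],[12,0],[21,2],[32,13],[38,0],[47,6],[49,0]]
[[4,14],[12,13],[21,2],[32,13],[38,0],[47,6],[49,0]]
[[1,11],[4,14],[12,13],[21,2],[32,13],[38,0],[47,6],[49,0]]
[[1,11],[4,14],[12,13],[21,2],[24,13],[30,2],[32,13],[38,0],[47,6],[49,0]]
[[1,11],[4,14],[12,13],[21,2],[24,13],[30,10],[32,13],[38,10],[39,0],[47,6],[49,0]]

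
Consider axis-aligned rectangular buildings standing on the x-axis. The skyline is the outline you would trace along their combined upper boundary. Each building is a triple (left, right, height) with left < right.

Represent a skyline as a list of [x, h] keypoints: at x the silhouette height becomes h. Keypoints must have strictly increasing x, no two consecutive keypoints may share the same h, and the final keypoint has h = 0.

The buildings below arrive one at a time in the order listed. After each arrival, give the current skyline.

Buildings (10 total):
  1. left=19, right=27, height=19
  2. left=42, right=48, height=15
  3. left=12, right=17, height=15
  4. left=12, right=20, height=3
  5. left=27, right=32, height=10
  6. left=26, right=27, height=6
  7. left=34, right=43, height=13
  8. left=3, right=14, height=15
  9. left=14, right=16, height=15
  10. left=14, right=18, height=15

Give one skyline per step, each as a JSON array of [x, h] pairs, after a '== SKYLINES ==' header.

== SKYLINES ==
[[19,19],[27,0]]
[[19,19],[27,0],[42,15],[48,0]]
[[12,15],[17,0],[19,19],[27,0],[42,15],[48,0]]
[[12,15],[17,3],[19,19],[27,0],[42,15],[48,0]]
[[12,15],[17,3],[19,19],[27,10],[32,0],[42,15],[48,0]]
[[12,15],[17,3],[19,19],[27,10],[32,0],[42,15],[48,0]]
[[12,15],[17,3],[19,19],[27,10],[32,0],[34,13],[42,15],[48,0]]
[[3,15],[17,3],[19,19],[27,10],[32,0],[34,13],[42,15],[48,0]]
[[3,15],[17,3],[19,19],[27,10],[32,0],[34,13],[42,15],[48,0]]
[[3,15],[18,3],[19,19],[27,10],[32,0],[34,13],[42,15],[48,0]]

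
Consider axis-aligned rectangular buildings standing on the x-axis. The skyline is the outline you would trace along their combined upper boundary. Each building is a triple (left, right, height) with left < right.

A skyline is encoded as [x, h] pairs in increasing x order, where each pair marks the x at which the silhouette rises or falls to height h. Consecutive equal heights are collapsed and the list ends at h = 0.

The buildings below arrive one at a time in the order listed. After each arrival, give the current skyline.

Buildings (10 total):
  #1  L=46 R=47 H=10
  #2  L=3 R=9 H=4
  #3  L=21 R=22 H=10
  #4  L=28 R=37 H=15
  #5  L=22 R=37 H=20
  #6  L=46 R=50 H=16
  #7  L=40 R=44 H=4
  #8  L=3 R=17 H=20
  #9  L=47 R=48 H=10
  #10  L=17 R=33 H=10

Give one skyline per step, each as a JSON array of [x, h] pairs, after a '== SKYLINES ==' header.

== SKYLINES ==
[[46,10],[47,0]]
[[3,4],[9,0],[46,10],[47,0]]
[[3,4],[9,0],[21,10],[22,0],[46,10],[47,0]]
[[3,4],[9,0],[21,10],[22,0],[28,15],[37,0],[46,10],[47,0]]
[[3,4],[9,0],[21,10],[22,20],[37,0],[46,10],[47,0]]
[[3,4],[9,0],[21,10],[22,20],[37,0],[46,16],[50,0]]
[[3,4],[9,0],[21,10],[22,20],[37,0],[40,4],[44,0],[46,16],[50,0]]
[[3,20],[17,0],[21,10],[22,20],[37,0],[40,4],[44,0],[46,16],[50,0]]
[[3,20],[17,0],[21,10],[22,20],[37,0],[40,4],[44,0],[46,16],[50,0]]
[[3,20],[17,10],[22,20],[37,0],[40,4],[44,0],[46,16],[50,0]]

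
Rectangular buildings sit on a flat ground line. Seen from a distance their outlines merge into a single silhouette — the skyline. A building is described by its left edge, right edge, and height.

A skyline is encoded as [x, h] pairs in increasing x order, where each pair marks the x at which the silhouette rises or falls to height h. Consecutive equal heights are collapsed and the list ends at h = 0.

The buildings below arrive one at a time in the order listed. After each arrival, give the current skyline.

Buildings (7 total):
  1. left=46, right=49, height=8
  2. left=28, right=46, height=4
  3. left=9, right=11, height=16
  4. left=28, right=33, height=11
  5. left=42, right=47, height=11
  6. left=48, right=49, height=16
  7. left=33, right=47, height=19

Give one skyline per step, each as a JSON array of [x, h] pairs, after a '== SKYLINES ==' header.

== SKYLINES ==
[[46,8],[49,0]]
[[28,4],[46,8],[49,0]]
[[9,16],[11,0],[28,4],[46,8],[49,0]]
[[9,16],[11,0],[28,11],[33,4],[46,8],[49,0]]
[[9,16],[11,0],[28,11],[33,4],[42,11],[47,8],[49,0]]
[[9,16],[11,0],[28,11],[33,4],[42,11],[47,8],[48,16],[49,0]]
[[9,16],[11,0],[28,11],[33,19],[47,8],[48,16],[49,0]]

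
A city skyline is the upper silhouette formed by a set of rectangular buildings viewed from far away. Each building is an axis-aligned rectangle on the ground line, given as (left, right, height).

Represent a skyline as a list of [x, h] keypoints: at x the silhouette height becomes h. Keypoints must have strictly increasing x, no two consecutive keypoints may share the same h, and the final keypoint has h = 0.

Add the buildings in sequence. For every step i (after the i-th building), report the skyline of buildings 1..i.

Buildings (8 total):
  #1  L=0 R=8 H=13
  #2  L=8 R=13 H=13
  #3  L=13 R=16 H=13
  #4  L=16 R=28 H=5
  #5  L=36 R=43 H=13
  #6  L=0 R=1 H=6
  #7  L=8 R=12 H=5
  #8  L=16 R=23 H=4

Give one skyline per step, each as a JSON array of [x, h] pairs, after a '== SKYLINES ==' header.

== SKYLINES ==
[[0,13],[8,0]]
[[0,13],[13,0]]
[[0,13],[16,0]]
[[0,13],[16,5],[28,0]]
[[0,13],[16,5],[28,0],[36,13],[43,0]]
[[0,13],[16,5],[28,0],[36,13],[43,0]]
[[0,13],[16,5],[28,0],[36,13],[43,0]]
[[0,13],[16,5],[28,0],[36,13],[43,0]]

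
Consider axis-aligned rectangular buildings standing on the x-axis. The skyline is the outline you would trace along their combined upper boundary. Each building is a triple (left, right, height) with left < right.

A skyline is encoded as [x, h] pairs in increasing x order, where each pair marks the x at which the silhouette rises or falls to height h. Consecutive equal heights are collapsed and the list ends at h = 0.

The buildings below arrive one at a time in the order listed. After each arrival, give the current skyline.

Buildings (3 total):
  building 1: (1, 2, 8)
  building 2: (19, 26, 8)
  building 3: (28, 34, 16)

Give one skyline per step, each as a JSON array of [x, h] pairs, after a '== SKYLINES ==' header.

== SKYLINES ==
[[1,8],[2,0]]
[[1,8],[2,0],[19,8],[26,0]]
[[1,8],[2,0],[19,8],[26,0],[28,16],[34,0]]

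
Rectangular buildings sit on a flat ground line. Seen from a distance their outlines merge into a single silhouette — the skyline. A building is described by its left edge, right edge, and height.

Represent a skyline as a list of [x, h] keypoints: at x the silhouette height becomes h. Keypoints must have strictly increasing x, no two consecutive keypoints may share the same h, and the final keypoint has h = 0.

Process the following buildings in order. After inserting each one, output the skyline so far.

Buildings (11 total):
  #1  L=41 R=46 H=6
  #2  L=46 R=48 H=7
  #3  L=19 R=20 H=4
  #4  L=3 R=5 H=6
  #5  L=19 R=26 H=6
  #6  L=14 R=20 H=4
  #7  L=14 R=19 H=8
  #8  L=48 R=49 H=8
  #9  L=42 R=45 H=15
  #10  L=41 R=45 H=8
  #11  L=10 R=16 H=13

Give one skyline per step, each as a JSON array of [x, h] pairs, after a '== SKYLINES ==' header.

== SKYLINES ==
[[41,6],[46,0]]
[[41,6],[46,7],[48,0]]
[[19,4],[20,0],[41,6],[46,7],[48,0]]
[[3,6],[5,0],[19,4],[20,0],[41,6],[46,7],[48,0]]
[[3,6],[5,0],[19,6],[26,0],[41,6],[46,7],[48,0]]
[[3,6],[5,0],[14,4],[19,6],[26,0],[41,6],[46,7],[48,0]]
[[3,6],[5,0],[14,8],[19,6],[26,0],[41,6],[46,7],[48,0]]
[[3,6],[5,0],[14,8],[19,6],[26,0],[41,6],[46,7],[48,8],[49,0]]
[[3,6],[5,0],[14,8],[19,6],[26,0],[41,6],[42,15],[45,6],[46,7],[48,8],[49,0]]
[[3,6],[5,0],[14,8],[19,6],[26,0],[41,8],[42,15],[45,6],[46,7],[48,8],[49,0]]
[[3,6],[5,0],[10,13],[16,8],[19,6],[26,0],[41,8],[42,15],[45,6],[46,7],[48,8],[49,0]]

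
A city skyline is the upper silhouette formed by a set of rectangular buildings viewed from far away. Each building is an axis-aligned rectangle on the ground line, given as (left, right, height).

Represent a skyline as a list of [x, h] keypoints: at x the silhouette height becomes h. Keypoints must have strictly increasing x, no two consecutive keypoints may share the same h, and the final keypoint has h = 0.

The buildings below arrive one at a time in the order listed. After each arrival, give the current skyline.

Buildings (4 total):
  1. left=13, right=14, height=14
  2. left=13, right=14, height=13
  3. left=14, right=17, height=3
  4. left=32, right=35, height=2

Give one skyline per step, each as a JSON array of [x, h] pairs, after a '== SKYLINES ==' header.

== SKYLINES ==
[[13,14],[14,0]]
[[13,14],[14,0]]
[[13,14],[14,3],[17,0]]
[[13,14],[14,3],[17,0],[32,2],[35,0]]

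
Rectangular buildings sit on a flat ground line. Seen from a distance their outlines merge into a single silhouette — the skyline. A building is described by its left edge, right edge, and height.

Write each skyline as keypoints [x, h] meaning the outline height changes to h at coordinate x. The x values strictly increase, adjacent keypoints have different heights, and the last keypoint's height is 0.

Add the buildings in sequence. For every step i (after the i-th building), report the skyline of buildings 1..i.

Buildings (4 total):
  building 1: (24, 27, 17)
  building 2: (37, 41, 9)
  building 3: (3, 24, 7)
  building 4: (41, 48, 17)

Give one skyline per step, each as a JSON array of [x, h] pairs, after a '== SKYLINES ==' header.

== SKYLINES ==
[[24,17],[27,0]]
[[24,17],[27,0],[37,9],[41,0]]
[[3,7],[24,17],[27,0],[37,9],[41,0]]
[[3,7],[24,17],[27,0],[37,9],[41,17],[48,0]]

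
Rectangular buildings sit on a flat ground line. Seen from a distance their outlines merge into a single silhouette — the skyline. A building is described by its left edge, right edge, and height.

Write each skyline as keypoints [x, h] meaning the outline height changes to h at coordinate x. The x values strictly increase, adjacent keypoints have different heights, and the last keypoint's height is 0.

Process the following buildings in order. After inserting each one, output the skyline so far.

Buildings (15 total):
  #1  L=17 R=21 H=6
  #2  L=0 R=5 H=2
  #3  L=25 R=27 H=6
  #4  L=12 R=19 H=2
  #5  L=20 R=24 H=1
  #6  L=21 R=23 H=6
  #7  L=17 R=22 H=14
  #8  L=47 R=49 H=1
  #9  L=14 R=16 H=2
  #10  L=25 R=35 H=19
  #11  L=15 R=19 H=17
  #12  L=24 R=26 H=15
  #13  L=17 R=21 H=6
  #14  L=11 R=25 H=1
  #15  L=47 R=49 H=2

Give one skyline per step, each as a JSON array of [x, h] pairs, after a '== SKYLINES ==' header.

== SKYLINES ==
[[17,6],[21,0]]
[[0,2],[5,0],[17,6],[21,0]]
[[0,2],[5,0],[17,6],[21,0],[25,6],[27,0]]
[[0,2],[5,0],[12,2],[17,6],[21,0],[25,6],[27,0]]
[[0,2],[5,0],[12,2],[17,6],[21,1],[24,0],[25,6],[27,0]]
[[0,2],[5,0],[12,2],[17,6],[23,1],[24,0],[25,6],[27,0]]
[[0,2],[5,0],[12,2],[17,14],[22,6],[23,1],[24,0],[25,6],[27,0]]
[[0,2],[5,0],[12,2],[17,14],[22,6],[23,1],[24,0],[25,6],[27,0],[47,1],[49,0]]
[[0,2],[5,0],[12,2],[17,14],[22,6],[23,1],[24,0],[25,6],[27,0],[47,1],[49,0]]
[[0,2],[5,0],[12,2],[17,14],[22,6],[23,1],[24,0],[25,19],[35,0],[47,1],[49,0]]
[[0,2],[5,0],[12,2],[15,17],[19,14],[22,6],[23,1],[24,0],[25,19],[35,0],[47,1],[49,0]]
[[0,2],[5,0],[12,2],[15,17],[19,14],[22,6],[23,1],[24,15],[25,19],[35,0],[47,1],[49,0]]
[[0,2],[5,0],[12,2],[15,17],[19,14],[22,6],[23,1],[24,15],[25,19],[35,0],[47,1],[49,0]]
[[0,2],[5,0],[11,1],[12,2],[15,17],[19,14],[22,6],[23,1],[24,15],[25,19],[35,0],[47,1],[49,0]]
[[0,2],[5,0],[11,1],[12,2],[15,17],[19,14],[22,6],[23,1],[24,15],[25,19],[35,0],[47,2],[49,0]]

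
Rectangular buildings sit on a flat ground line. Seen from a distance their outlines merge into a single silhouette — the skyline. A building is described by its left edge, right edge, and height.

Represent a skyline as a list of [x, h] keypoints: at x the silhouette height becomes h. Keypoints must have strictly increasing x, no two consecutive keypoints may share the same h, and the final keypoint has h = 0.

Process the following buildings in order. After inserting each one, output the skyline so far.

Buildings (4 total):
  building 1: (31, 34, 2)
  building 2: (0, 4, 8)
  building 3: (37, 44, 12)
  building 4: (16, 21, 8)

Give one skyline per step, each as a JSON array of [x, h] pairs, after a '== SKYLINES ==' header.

== SKYLINES ==
[[31,2],[34,0]]
[[0,8],[4,0],[31,2],[34,0]]
[[0,8],[4,0],[31,2],[34,0],[37,12],[44,0]]
[[0,8],[4,0],[16,8],[21,0],[31,2],[34,0],[37,12],[44,0]]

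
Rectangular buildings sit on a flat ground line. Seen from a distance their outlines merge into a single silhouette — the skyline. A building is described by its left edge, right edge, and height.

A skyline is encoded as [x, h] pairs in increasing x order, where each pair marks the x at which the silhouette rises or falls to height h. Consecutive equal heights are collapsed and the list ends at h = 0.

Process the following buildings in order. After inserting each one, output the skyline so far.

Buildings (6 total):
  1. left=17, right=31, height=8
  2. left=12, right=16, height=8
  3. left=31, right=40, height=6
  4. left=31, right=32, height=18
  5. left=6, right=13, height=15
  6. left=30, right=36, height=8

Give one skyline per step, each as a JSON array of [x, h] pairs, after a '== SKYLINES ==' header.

== SKYLINES ==
[[17,8],[31,0]]
[[12,8],[16,0],[17,8],[31,0]]
[[12,8],[16,0],[17,8],[31,6],[40,0]]
[[12,8],[16,0],[17,8],[31,18],[32,6],[40,0]]
[[6,15],[13,8],[16,0],[17,8],[31,18],[32,6],[40,0]]
[[6,15],[13,8],[16,0],[17,8],[31,18],[32,8],[36,6],[40,0]]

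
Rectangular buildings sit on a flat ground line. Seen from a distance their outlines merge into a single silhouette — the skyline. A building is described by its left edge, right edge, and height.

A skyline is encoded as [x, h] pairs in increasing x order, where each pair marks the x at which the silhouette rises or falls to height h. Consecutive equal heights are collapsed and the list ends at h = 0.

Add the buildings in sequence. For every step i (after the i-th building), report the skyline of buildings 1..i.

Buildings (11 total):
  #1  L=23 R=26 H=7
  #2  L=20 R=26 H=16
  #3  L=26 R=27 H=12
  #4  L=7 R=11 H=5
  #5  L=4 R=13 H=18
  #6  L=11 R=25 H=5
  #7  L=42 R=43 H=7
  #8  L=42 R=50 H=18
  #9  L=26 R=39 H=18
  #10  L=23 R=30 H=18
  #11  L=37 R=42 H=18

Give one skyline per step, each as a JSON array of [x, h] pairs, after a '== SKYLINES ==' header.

== SKYLINES ==
[[23,7],[26,0]]
[[20,16],[26,0]]
[[20,16],[26,12],[27,0]]
[[7,5],[11,0],[20,16],[26,12],[27,0]]
[[4,18],[13,0],[20,16],[26,12],[27,0]]
[[4,18],[13,5],[20,16],[26,12],[27,0]]
[[4,18],[13,5],[20,16],[26,12],[27,0],[42,7],[43,0]]
[[4,18],[13,5],[20,16],[26,12],[27,0],[42,18],[50,0]]
[[4,18],[13,5],[20,16],[26,18],[39,0],[42,18],[50,0]]
[[4,18],[13,5],[20,16],[23,18],[39,0],[42,18],[50,0]]
[[4,18],[13,5],[20,16],[23,18],[50,0]]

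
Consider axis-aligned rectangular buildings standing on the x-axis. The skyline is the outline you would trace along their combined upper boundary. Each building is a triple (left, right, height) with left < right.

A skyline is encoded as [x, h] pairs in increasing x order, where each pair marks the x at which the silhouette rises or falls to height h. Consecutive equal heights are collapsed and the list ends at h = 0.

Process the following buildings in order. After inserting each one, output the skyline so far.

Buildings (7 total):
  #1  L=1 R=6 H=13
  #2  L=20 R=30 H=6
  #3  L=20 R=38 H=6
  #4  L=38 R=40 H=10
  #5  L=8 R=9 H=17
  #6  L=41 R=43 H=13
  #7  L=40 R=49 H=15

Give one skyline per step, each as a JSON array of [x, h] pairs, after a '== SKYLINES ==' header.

== SKYLINES ==
[[1,13],[6,0]]
[[1,13],[6,0],[20,6],[30,0]]
[[1,13],[6,0],[20,6],[38,0]]
[[1,13],[6,0],[20,6],[38,10],[40,0]]
[[1,13],[6,0],[8,17],[9,0],[20,6],[38,10],[40,0]]
[[1,13],[6,0],[8,17],[9,0],[20,6],[38,10],[40,0],[41,13],[43,0]]
[[1,13],[6,0],[8,17],[9,0],[20,6],[38,10],[40,15],[49,0]]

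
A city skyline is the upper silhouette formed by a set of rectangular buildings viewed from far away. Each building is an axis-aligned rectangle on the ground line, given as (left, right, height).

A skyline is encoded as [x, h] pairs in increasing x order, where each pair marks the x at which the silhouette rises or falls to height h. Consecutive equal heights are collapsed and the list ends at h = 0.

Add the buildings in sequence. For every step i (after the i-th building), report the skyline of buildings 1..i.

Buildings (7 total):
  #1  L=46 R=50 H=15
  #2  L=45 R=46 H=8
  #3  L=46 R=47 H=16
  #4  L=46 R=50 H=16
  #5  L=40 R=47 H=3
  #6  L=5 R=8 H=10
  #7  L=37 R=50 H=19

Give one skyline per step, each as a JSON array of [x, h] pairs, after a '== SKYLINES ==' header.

== SKYLINES ==
[[46,15],[50,0]]
[[45,8],[46,15],[50,0]]
[[45,8],[46,16],[47,15],[50,0]]
[[45,8],[46,16],[50,0]]
[[40,3],[45,8],[46,16],[50,0]]
[[5,10],[8,0],[40,3],[45,8],[46,16],[50,0]]
[[5,10],[8,0],[37,19],[50,0]]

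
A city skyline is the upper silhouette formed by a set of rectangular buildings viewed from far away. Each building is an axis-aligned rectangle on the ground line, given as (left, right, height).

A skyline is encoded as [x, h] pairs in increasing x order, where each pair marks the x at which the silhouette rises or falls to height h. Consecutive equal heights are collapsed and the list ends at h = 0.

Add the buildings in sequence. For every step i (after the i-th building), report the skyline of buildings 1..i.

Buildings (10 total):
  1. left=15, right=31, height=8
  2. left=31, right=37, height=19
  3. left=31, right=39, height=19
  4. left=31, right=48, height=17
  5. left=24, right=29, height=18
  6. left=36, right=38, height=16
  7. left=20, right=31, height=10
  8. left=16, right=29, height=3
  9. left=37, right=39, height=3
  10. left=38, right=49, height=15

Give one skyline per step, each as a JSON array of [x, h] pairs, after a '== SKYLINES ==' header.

== SKYLINES ==
[[15,8],[31,0]]
[[15,8],[31,19],[37,0]]
[[15,8],[31,19],[39,0]]
[[15,8],[31,19],[39,17],[48,0]]
[[15,8],[24,18],[29,8],[31,19],[39,17],[48,0]]
[[15,8],[24,18],[29,8],[31,19],[39,17],[48,0]]
[[15,8],[20,10],[24,18],[29,10],[31,19],[39,17],[48,0]]
[[15,8],[20,10],[24,18],[29,10],[31,19],[39,17],[48,0]]
[[15,8],[20,10],[24,18],[29,10],[31,19],[39,17],[48,0]]
[[15,8],[20,10],[24,18],[29,10],[31,19],[39,17],[48,15],[49,0]]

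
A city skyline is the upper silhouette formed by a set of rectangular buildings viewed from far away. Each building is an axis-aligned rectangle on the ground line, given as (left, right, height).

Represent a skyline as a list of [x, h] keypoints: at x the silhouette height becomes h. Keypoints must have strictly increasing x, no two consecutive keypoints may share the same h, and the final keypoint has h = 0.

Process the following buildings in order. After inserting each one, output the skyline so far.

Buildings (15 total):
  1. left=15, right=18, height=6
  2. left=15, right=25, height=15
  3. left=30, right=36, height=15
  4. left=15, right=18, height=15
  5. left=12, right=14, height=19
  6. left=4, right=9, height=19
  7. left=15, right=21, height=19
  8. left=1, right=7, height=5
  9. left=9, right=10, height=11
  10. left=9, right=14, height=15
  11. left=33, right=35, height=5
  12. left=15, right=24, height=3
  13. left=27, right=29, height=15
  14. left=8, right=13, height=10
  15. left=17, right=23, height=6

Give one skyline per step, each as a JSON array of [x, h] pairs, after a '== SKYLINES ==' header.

== SKYLINES ==
[[15,6],[18,0]]
[[15,15],[25,0]]
[[15,15],[25,0],[30,15],[36,0]]
[[15,15],[25,0],[30,15],[36,0]]
[[12,19],[14,0],[15,15],[25,0],[30,15],[36,0]]
[[4,19],[9,0],[12,19],[14,0],[15,15],[25,0],[30,15],[36,0]]
[[4,19],[9,0],[12,19],[14,0],[15,19],[21,15],[25,0],[30,15],[36,0]]
[[1,5],[4,19],[9,0],[12,19],[14,0],[15,19],[21,15],[25,0],[30,15],[36,0]]
[[1,5],[4,19],[9,11],[10,0],[12,19],[14,0],[15,19],[21,15],[25,0],[30,15],[36,0]]
[[1,5],[4,19],[9,15],[12,19],[14,0],[15,19],[21,15],[25,0],[30,15],[36,0]]
[[1,5],[4,19],[9,15],[12,19],[14,0],[15,19],[21,15],[25,0],[30,15],[36,0]]
[[1,5],[4,19],[9,15],[12,19],[14,0],[15,19],[21,15],[25,0],[30,15],[36,0]]
[[1,5],[4,19],[9,15],[12,19],[14,0],[15,19],[21,15],[25,0],[27,15],[29,0],[30,15],[36,0]]
[[1,5],[4,19],[9,15],[12,19],[14,0],[15,19],[21,15],[25,0],[27,15],[29,0],[30,15],[36,0]]
[[1,5],[4,19],[9,15],[12,19],[14,0],[15,19],[21,15],[25,0],[27,15],[29,0],[30,15],[36,0]]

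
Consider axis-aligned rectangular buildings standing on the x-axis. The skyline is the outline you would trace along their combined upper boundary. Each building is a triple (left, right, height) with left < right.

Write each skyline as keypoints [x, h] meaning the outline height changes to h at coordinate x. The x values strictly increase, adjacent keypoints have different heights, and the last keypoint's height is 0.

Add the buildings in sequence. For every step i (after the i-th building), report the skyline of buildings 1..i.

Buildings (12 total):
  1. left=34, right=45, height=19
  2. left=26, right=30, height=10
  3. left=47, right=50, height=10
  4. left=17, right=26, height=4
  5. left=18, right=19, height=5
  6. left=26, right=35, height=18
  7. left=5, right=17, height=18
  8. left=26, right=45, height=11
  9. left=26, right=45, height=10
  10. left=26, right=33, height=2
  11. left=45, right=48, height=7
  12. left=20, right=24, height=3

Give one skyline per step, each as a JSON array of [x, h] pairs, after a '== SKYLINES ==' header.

== SKYLINES ==
[[34,19],[45,0]]
[[26,10],[30,0],[34,19],[45,0]]
[[26,10],[30,0],[34,19],[45,0],[47,10],[50,0]]
[[17,4],[26,10],[30,0],[34,19],[45,0],[47,10],[50,0]]
[[17,4],[18,5],[19,4],[26,10],[30,0],[34,19],[45,0],[47,10],[50,0]]
[[17,4],[18,5],[19,4],[26,18],[34,19],[45,0],[47,10],[50,0]]
[[5,18],[17,4],[18,5],[19,4],[26,18],[34,19],[45,0],[47,10],[50,0]]
[[5,18],[17,4],[18,5],[19,4],[26,18],[34,19],[45,0],[47,10],[50,0]]
[[5,18],[17,4],[18,5],[19,4],[26,18],[34,19],[45,0],[47,10],[50,0]]
[[5,18],[17,4],[18,5],[19,4],[26,18],[34,19],[45,0],[47,10],[50,0]]
[[5,18],[17,4],[18,5],[19,4],[26,18],[34,19],[45,7],[47,10],[50,0]]
[[5,18],[17,4],[18,5],[19,4],[26,18],[34,19],[45,7],[47,10],[50,0]]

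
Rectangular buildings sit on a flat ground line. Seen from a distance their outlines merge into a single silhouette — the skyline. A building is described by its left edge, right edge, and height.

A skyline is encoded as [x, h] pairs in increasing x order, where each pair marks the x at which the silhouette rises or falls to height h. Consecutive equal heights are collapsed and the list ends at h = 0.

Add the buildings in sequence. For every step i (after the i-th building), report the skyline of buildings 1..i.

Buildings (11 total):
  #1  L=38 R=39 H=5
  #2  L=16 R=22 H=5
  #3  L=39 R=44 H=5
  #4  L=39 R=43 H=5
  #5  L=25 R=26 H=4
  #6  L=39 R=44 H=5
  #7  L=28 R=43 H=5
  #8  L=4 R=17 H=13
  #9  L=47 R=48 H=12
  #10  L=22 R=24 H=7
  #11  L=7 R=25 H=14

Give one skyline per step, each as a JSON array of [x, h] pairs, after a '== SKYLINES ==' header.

== SKYLINES ==
[[38,5],[39,0]]
[[16,5],[22,0],[38,5],[39,0]]
[[16,5],[22,0],[38,5],[44,0]]
[[16,5],[22,0],[38,5],[44,0]]
[[16,5],[22,0],[25,4],[26,0],[38,5],[44,0]]
[[16,5],[22,0],[25,4],[26,0],[38,5],[44,0]]
[[16,5],[22,0],[25,4],[26,0],[28,5],[44,0]]
[[4,13],[17,5],[22,0],[25,4],[26,0],[28,5],[44,0]]
[[4,13],[17,5],[22,0],[25,4],[26,0],[28,5],[44,0],[47,12],[48,0]]
[[4,13],[17,5],[22,7],[24,0],[25,4],[26,0],[28,5],[44,0],[47,12],[48,0]]
[[4,13],[7,14],[25,4],[26,0],[28,5],[44,0],[47,12],[48,0]]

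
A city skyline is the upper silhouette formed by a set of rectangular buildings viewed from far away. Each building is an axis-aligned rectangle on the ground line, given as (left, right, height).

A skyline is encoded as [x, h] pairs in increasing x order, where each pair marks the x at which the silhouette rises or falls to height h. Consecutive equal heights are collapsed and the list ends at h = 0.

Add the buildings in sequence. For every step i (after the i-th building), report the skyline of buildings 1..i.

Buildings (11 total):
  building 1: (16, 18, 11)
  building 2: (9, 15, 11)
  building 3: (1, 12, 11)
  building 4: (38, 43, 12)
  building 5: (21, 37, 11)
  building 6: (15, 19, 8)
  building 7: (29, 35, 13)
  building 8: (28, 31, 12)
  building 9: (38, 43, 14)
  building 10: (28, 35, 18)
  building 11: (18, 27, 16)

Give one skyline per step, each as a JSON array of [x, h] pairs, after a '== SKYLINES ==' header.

== SKYLINES ==
[[16,11],[18,0]]
[[9,11],[15,0],[16,11],[18,0]]
[[1,11],[15,0],[16,11],[18,0]]
[[1,11],[15,0],[16,11],[18,0],[38,12],[43,0]]
[[1,11],[15,0],[16,11],[18,0],[21,11],[37,0],[38,12],[43,0]]
[[1,11],[15,8],[16,11],[18,8],[19,0],[21,11],[37,0],[38,12],[43,0]]
[[1,11],[15,8],[16,11],[18,8],[19,0],[21,11],[29,13],[35,11],[37,0],[38,12],[43,0]]
[[1,11],[15,8],[16,11],[18,8],[19,0],[21,11],[28,12],[29,13],[35,11],[37,0],[38,12],[43,0]]
[[1,11],[15,8],[16,11],[18,8],[19,0],[21,11],[28,12],[29,13],[35,11],[37,0],[38,14],[43,0]]
[[1,11],[15,8],[16,11],[18,8],[19,0],[21,11],[28,18],[35,11],[37,0],[38,14],[43,0]]
[[1,11],[15,8],[16,11],[18,16],[27,11],[28,18],[35,11],[37,0],[38,14],[43,0]]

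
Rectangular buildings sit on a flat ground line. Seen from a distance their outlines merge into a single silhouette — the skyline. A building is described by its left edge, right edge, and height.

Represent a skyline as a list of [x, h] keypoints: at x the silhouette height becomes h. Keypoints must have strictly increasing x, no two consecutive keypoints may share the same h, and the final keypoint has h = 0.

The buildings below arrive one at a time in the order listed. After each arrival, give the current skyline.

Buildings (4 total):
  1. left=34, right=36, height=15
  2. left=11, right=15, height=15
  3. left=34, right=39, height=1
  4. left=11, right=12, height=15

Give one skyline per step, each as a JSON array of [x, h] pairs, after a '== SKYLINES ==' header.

== SKYLINES ==
[[34,15],[36,0]]
[[11,15],[15,0],[34,15],[36,0]]
[[11,15],[15,0],[34,15],[36,1],[39,0]]
[[11,15],[15,0],[34,15],[36,1],[39,0]]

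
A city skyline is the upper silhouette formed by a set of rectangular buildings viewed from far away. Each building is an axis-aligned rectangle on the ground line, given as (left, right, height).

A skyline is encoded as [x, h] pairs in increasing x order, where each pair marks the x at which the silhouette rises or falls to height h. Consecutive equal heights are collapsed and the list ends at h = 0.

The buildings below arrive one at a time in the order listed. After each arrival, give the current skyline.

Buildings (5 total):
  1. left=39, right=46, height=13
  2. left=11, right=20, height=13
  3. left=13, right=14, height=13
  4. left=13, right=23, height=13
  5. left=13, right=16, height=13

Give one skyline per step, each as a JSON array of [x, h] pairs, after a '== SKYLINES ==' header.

== SKYLINES ==
[[39,13],[46,0]]
[[11,13],[20,0],[39,13],[46,0]]
[[11,13],[20,0],[39,13],[46,0]]
[[11,13],[23,0],[39,13],[46,0]]
[[11,13],[23,0],[39,13],[46,0]]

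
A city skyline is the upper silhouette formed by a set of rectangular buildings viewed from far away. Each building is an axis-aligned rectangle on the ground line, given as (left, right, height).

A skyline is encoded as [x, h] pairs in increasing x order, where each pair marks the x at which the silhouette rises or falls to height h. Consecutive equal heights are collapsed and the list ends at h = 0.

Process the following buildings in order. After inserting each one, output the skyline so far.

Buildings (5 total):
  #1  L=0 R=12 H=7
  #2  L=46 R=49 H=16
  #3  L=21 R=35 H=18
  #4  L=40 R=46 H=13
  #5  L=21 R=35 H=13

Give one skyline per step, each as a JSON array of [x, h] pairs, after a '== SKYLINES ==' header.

== SKYLINES ==
[[0,7],[12,0]]
[[0,7],[12,0],[46,16],[49,0]]
[[0,7],[12,0],[21,18],[35,0],[46,16],[49,0]]
[[0,7],[12,0],[21,18],[35,0],[40,13],[46,16],[49,0]]
[[0,7],[12,0],[21,18],[35,0],[40,13],[46,16],[49,0]]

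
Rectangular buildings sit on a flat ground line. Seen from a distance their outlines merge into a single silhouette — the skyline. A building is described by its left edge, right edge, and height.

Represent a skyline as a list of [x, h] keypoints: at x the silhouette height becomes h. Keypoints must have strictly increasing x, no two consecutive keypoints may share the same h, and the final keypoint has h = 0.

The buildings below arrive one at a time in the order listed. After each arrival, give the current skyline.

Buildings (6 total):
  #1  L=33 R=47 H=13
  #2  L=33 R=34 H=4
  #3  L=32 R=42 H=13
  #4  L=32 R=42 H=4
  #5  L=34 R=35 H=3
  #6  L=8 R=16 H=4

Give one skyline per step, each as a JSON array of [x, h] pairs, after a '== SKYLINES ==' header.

== SKYLINES ==
[[33,13],[47,0]]
[[33,13],[47,0]]
[[32,13],[47,0]]
[[32,13],[47,0]]
[[32,13],[47,0]]
[[8,4],[16,0],[32,13],[47,0]]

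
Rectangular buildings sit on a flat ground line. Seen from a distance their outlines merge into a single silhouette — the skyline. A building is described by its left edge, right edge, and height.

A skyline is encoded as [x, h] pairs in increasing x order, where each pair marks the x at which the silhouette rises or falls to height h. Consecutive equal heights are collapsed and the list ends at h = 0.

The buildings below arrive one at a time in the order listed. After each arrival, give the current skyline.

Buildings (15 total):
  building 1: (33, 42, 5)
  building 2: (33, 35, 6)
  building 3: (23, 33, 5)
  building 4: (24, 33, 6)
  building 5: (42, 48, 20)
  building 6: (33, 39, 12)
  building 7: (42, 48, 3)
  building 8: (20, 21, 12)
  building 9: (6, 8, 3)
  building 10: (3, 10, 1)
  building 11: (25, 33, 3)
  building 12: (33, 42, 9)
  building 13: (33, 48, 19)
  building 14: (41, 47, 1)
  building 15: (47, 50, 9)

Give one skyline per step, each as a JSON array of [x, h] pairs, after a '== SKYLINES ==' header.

== SKYLINES ==
[[33,5],[42,0]]
[[33,6],[35,5],[42,0]]
[[23,5],[33,6],[35,5],[42,0]]
[[23,5],[24,6],[35,5],[42,0]]
[[23,5],[24,6],[35,5],[42,20],[48,0]]
[[23,5],[24,6],[33,12],[39,5],[42,20],[48,0]]
[[23,5],[24,6],[33,12],[39,5],[42,20],[48,0]]
[[20,12],[21,0],[23,5],[24,6],[33,12],[39,5],[42,20],[48,0]]
[[6,3],[8,0],[20,12],[21,0],[23,5],[24,6],[33,12],[39,5],[42,20],[48,0]]
[[3,1],[6,3],[8,1],[10,0],[20,12],[21,0],[23,5],[24,6],[33,12],[39,5],[42,20],[48,0]]
[[3,1],[6,3],[8,1],[10,0],[20,12],[21,0],[23,5],[24,6],[33,12],[39,5],[42,20],[48,0]]
[[3,1],[6,3],[8,1],[10,0],[20,12],[21,0],[23,5],[24,6],[33,12],[39,9],[42,20],[48,0]]
[[3,1],[6,3],[8,1],[10,0],[20,12],[21,0],[23,5],[24,6],[33,19],[42,20],[48,0]]
[[3,1],[6,3],[8,1],[10,0],[20,12],[21,0],[23,5],[24,6],[33,19],[42,20],[48,0]]
[[3,1],[6,3],[8,1],[10,0],[20,12],[21,0],[23,5],[24,6],[33,19],[42,20],[48,9],[50,0]]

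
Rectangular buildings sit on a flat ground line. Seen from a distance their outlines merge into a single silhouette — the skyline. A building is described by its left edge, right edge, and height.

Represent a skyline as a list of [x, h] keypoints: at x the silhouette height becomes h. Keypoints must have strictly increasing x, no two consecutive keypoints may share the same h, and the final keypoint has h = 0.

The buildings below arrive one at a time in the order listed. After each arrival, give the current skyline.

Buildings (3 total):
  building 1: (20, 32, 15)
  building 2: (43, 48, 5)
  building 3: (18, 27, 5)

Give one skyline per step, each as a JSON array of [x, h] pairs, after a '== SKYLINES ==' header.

== SKYLINES ==
[[20,15],[32,0]]
[[20,15],[32,0],[43,5],[48,0]]
[[18,5],[20,15],[32,0],[43,5],[48,0]]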